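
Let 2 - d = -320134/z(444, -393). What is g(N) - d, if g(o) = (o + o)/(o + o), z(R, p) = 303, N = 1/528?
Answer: -320437/303 ≈ -1057.5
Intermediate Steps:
N = 1/528 ≈ 0.0018939
g(o) = 1 (g(o) = (2*o)/((2*o)) = (2*o)*(1/(2*o)) = 1)
d = 320740/303 (d = 2 - (-320134)/303 = 2 - 1*(-320134/303) = 2 + 320134/303 = 320740/303 ≈ 1058.5)
g(N) - d = 1 - 1*320740/303 = 1 - 320740/303 = -320437/303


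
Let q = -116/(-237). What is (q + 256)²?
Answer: 3695180944/56169 ≈ 65787.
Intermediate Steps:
q = 116/237 (q = -116*(-1/237) = 116/237 ≈ 0.48945)
(q + 256)² = (116/237 + 256)² = (60788/237)² = 3695180944/56169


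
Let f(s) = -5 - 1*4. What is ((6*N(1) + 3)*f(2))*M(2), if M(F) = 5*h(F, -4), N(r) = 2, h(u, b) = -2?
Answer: 1350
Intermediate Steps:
f(s) = -9 (f(s) = -5 - 4 = -9)
M(F) = -10 (M(F) = 5*(-2) = -10)
((6*N(1) + 3)*f(2))*M(2) = ((6*2 + 3)*(-9))*(-10) = ((12 + 3)*(-9))*(-10) = (15*(-9))*(-10) = -135*(-10) = 1350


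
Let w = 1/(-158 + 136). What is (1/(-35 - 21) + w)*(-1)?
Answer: 39/616 ≈ 0.063312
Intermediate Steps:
w = -1/22 (w = 1/(-22) = -1/22 ≈ -0.045455)
(1/(-35 - 21) + w)*(-1) = (1/(-35 - 21) - 1/22)*(-1) = (1/(-56) - 1/22)*(-1) = (-1/56 - 1/22)*(-1) = -39/616*(-1) = 39/616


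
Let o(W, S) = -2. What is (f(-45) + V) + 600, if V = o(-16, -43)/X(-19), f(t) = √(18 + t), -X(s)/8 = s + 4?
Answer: 35999/60 + 3*I*√3 ≈ 599.98 + 5.1962*I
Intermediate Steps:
X(s) = -32 - 8*s (X(s) = -8*(s + 4) = -8*(4 + s) = -32 - 8*s)
V = -1/60 (V = -2/(-32 - 8*(-19)) = -2/(-32 + 152) = -2/120 = -2*1/120 = -1/60 ≈ -0.016667)
(f(-45) + V) + 600 = (√(18 - 45) - 1/60) + 600 = (√(-27) - 1/60) + 600 = (3*I*√3 - 1/60) + 600 = (-1/60 + 3*I*√3) + 600 = 35999/60 + 3*I*√3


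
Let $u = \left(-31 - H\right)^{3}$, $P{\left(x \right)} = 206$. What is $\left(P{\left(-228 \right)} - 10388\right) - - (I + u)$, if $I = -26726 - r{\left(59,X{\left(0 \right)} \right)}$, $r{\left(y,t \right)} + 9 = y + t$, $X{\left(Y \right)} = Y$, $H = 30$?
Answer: $-263939$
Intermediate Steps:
$r{\left(y,t \right)} = -9 + t + y$ ($r{\left(y,t \right)} = -9 + \left(y + t\right) = -9 + \left(t + y\right) = -9 + t + y$)
$u = -226981$ ($u = \left(-31 - 30\right)^{3} = \left(-61\right)^{3} = -226981$)
$I = -26776$ ($I = -26726 - \left(-9 + 0 + 59\right) = -26726 - 50 = -26776$)
$\left(P{\left(-228 \right)} - 10388\right) - - (I + u) = \left(206 - 10388\right) - - (-26776 - 226981) = \left(206 - 10388\right) - \left(-1\right) \left(-253757\right) = -10182 - 253757 = -263939$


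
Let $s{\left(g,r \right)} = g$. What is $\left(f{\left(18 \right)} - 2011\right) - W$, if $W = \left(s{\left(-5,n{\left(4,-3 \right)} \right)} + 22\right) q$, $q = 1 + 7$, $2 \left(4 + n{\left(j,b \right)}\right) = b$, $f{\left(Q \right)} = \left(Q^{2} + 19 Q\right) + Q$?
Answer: $-1463$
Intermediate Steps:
$f{\left(Q \right)} = Q^{2} + 20 Q$
$n{\left(j,b \right)} = -4 + \frac{b}{2}$
$q = 8$
$W = 136$ ($W = \left(-5 + 22\right) 8 = 17 \cdot 8 = 136$)
$\left(f{\left(18 \right)} - 2011\right) - W = \left(18 \left(20 + 18\right) - 2011\right) - 136 = \left(18 \cdot 38 - 2011\right) - 136 = \left(684 - 2011\right) - 136 = -1327 - 136 = -1463$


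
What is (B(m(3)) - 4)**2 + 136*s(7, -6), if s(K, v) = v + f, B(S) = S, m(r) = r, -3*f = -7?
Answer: -1493/3 ≈ -497.67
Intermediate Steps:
f = 7/3 (f = -1/3*(-7) = 7/3 ≈ 2.3333)
s(K, v) = 7/3 + v (s(K, v) = v + 7/3 = 7/3 + v)
(B(m(3)) - 4)**2 + 136*s(7, -6) = (3 - 4)**2 + 136*(7/3 - 6) = (-1)**2 + 136*(-11/3) = 1 - 1496/3 = -1493/3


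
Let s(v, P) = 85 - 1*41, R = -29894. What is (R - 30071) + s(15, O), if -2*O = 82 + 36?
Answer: -59921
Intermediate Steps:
O = -59 (O = -(82 + 36)/2 = -½*118 = -59)
s(v, P) = 44 (s(v, P) = 85 - 41 = 44)
(R - 30071) + s(15, O) = (-29894 - 30071) + 44 = -59965 + 44 = -59921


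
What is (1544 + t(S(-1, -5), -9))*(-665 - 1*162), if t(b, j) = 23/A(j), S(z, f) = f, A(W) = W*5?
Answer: -57440939/45 ≈ -1.2765e+6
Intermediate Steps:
A(W) = 5*W
t(b, j) = 23/(5*j) (t(b, j) = 23/((5*j)) = 23*(1/(5*j)) = 23/(5*j))
(1544 + t(S(-1, -5), -9))*(-665 - 1*162) = (1544 + (23/5)/(-9))*(-665 - 1*162) = (1544 + (23/5)*(-⅑))*(-665 - 162) = (1544 - 23/45)*(-827) = (69457/45)*(-827) = -57440939/45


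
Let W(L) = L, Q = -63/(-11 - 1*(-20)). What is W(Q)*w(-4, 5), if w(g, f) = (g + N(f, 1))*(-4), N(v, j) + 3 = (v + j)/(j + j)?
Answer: -112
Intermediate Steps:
N(v, j) = -3 + (j + v)/(2*j) (N(v, j) = -3 + (v + j)/(j + j) = -3 + (j + v)/((2*j)) = -3 + (j + v)*(1/(2*j)) = -3 + (j + v)/(2*j))
Q = -7 (Q = -63/(-11 + 20) = -63/9 = -63*⅑ = -7)
w(g, f) = 10 - 4*g - 2*f (w(g, f) = (g + (½)*(f - 5*1)/1)*(-4) = (g + (½)*1*(f - 5))*(-4) = (g + (½)*1*(-5 + f))*(-4) = (g + (-5/2 + f/2))*(-4) = (-5/2 + g + f/2)*(-4) = 10 - 4*g - 2*f)
W(Q)*w(-4, 5) = -7*(10 - 4*(-4) - 2*5) = -7*(10 + 16 - 10) = -7*16 = -112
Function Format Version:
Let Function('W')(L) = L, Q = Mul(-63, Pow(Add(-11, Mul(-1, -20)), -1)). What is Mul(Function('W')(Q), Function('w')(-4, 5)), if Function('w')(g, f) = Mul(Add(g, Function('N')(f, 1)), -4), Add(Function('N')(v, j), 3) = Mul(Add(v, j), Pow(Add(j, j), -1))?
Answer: -112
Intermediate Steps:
Function('N')(v, j) = Add(-3, Mul(Rational(1, 2), Pow(j, -1), Add(j, v))) (Function('N')(v, j) = Add(-3, Mul(Add(v, j), Pow(Add(j, j), -1))) = Add(-3, Mul(Add(j, v), Pow(Mul(2, j), -1))) = Add(-3, Mul(Add(j, v), Mul(Rational(1, 2), Pow(j, -1)))) = Add(-3, Mul(Rational(1, 2), Pow(j, -1), Add(j, v))))
Q = -7 (Q = Mul(-63, Pow(Add(-11, 20), -1)) = Mul(-63, Pow(9, -1)) = Mul(-63, Rational(1, 9)) = -7)
Function('w')(g, f) = Add(10, Mul(-4, g), Mul(-2, f)) (Function('w')(g, f) = Mul(Add(g, Mul(Rational(1, 2), Pow(1, -1), Add(f, Mul(-5, 1)))), -4) = Mul(Add(g, Mul(Rational(1, 2), 1, Add(f, -5))), -4) = Mul(Add(g, Mul(Rational(1, 2), 1, Add(-5, f))), -4) = Mul(Add(g, Add(Rational(-5, 2), Mul(Rational(1, 2), f))), -4) = Mul(Add(Rational(-5, 2), g, Mul(Rational(1, 2), f)), -4) = Add(10, Mul(-4, g), Mul(-2, f)))
Mul(Function('W')(Q), Function('w')(-4, 5)) = Mul(-7, Add(10, Mul(-4, -4), Mul(-2, 5))) = Mul(-7, Add(10, 16, -10)) = Mul(-7, 16) = -112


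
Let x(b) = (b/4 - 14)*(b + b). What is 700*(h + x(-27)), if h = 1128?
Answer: 1573950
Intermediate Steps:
x(b) = 2*b*(-14 + b/4) (x(b) = (b*(¼) - 14)*(2*b) = (b/4 - 14)*(2*b) = (-14 + b/4)*(2*b) = 2*b*(-14 + b/4))
700*(h + x(-27)) = 700*(1128 + (½)*(-27)*(-56 - 27)) = 700*(1128 + (½)*(-27)*(-83)) = 700*(1128 + 2241/2) = 700*(4497/2) = 1573950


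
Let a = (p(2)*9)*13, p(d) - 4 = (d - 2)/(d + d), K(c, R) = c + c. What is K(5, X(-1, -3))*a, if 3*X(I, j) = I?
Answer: 4680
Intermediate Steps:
X(I, j) = I/3
K(c, R) = 2*c
p(d) = 4 + (-2 + d)/(2*d) (p(d) = 4 + (d - 2)/(d + d) = 4 + (-2 + d)/((2*d)) = 4 + (-2 + d)*(1/(2*d)) = 4 + (-2 + d)/(2*d))
a = 468 (a = ((9/2 - 1/2)*9)*13 = ((9/2 - 1*½)*9)*13 = ((9/2 - ½)*9)*13 = (4*9)*13 = 36*13 = 468)
K(5, X(-1, -3))*a = (2*5)*468 = 10*468 = 4680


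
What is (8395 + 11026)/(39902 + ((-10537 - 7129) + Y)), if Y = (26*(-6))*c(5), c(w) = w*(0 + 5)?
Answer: 19421/18336 ≈ 1.0592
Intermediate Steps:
c(w) = 5*w (c(w) = w*5 = 5*w)
Y = -3900 (Y = (26*(-6))*(5*5) = -156*25 = -3900)
(8395 + 11026)/(39902 + ((-10537 - 7129) + Y)) = (8395 + 11026)/(39902 + ((-10537 - 7129) - 3900)) = 19421/(39902 + (-17666 - 3900)) = 19421/(39902 - 21566) = 19421/18336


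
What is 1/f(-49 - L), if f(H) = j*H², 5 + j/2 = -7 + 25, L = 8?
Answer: 1/84474 ≈ 1.1838e-5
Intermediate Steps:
j = 26 (j = -10 + 2*(-7 + 25) = -10 + 2*18 = -10 + 36 = 26)
f(H) = 26*H²
1/f(-49 - L) = 1/(26*(-49 - 1*8)²) = 1/(26*(-49 - 8)²) = 1/(26*(-57)²) = 1/(26*3249) = 1/84474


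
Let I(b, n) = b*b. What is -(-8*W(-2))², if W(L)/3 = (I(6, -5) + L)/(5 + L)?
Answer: -73984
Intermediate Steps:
I(b, n) = b²
W(L) = 3*(36 + L)/(5 + L) (W(L) = 3*((6² + L)/(5 + L)) = 3*((36 + L)/(5 + L)) = 3*(36 + L)/(5 + L))
-(-8*W(-2))² = -(-24*(36 - 2)/(5 - 2))² = -(-24*34/3)² = -(-8*34)² = -1*(-272)² = -1*73984 = -73984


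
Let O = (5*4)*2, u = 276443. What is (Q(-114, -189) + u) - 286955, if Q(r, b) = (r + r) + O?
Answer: -10700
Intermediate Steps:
O = 40 (O = 20*2 = 40)
Q(r, b) = 40 + 2*r (Q(r, b) = (r + r) + 40 = 2*r + 40 = 40 + 2*r)
(Q(-114, -189) + u) - 286955 = ((40 + 2*(-114)) + 276443) - 286955 = ((40 - 228) + 276443) - 286955 = (-188 + 276443) - 286955 = 276255 - 286955 = -10700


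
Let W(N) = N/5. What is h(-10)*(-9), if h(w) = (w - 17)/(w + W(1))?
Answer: -1215/49 ≈ -24.796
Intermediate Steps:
W(N) = N/5 (W(N) = N*(1/5) = N/5)
h(w) = (-17 + w)/(1/5 + w) (h(w) = (w - 17)/(w + (1/5)*1) = (-17 + w)/(w + 1/5) = (-17 + w)/(1/5 + w))
h(-10)*(-9) = (5*(-17 - 10)/(1 + 5*(-10)))*(-9) = (5*(-27)/(1 - 50))*(-9) = (5*(-27)/(-49))*(-9) = (5*(-1/49)*(-27))*(-9) = (135/49)*(-9) = -1215/49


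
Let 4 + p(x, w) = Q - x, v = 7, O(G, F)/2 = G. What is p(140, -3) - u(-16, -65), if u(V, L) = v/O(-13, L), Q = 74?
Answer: -1813/26 ≈ -69.731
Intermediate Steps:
O(G, F) = 2*G
p(x, w) = 70 - x (p(x, w) = -4 + (74 - x) = 70 - x)
u(V, L) = -7/26 (u(V, L) = 7/((2*(-13))) = 7/(-26) = 7*(-1/26) = -7/26)
p(140, -3) - u(-16, -65) = (70 - 1*140) - 1*(-7/26) = (70 - 140) + 7/26 = -70 + 7/26 = -1813/26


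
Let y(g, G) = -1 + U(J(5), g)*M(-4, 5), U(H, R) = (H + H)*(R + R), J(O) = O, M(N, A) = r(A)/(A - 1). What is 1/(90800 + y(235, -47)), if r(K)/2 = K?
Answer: 1/102549 ≈ 9.7514e-6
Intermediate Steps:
r(K) = 2*K
M(N, A) = 2*A/(-1 + A) (M(N, A) = (2*A)/(A - 1) = (2*A)/(-1 + A) = 2*A/(-1 + A))
U(H, R) = 4*H*R (U(H, R) = (2*H)*(2*R) = 4*H*R)
y(g, G) = -1 + 50*g (y(g, G) = -1 + (4*5*g)*(2*5/(-1 + 5)) = -1 + (20*g)*(2*5/4) = -1 + (20*g)*(2*5*(¼)) = -1 + (20*g)*(5/2) = -1 + 50*g)
1/(90800 + y(235, -47)) = 1/(90800 + (-1 + 50*235)) = 1/(90800 + (-1 + 11750)) = 1/(90800 + 11749) = 1/102549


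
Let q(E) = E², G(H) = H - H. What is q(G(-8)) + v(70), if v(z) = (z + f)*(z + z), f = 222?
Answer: 40880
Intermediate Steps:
G(H) = 0
v(z) = 2*z*(222 + z) (v(z) = (z + 222)*(z + z) = (222 + z)*(2*z) = 2*z*(222 + z))
q(G(-8)) + v(70) = 0² + 2*70*(222 + 70) = 0 + 2*70*292 = 0 + 40880 = 40880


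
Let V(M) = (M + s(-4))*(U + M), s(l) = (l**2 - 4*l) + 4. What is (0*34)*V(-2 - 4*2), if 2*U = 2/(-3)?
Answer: 0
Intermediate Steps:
U = -1/3 (U = (2/(-3))/2 = (2*(-1/3))/2 = (1/2)*(-2/3) = -1/3 ≈ -0.33333)
s(l) = 4 + l**2 - 4*l
V(M) = (36 + M)*(-1/3 + M) (V(M) = (M + (4 + (-4)**2 - 4*(-4)))*(-1/3 + M) = (M + (4 + 16 + 16))*(-1/3 + M) = (M + 36)*(-1/3 + M) = (36 + M)*(-1/3 + M))
(0*34)*V(-2 - 4*2) = (0*34)*(-12 + (-2 - 4*2)**2 + 107*(-2 - 4*2)/3) = 0*(-12 + (-2 - 8)**2 + 107*(-2 - 8)/3) = 0*(-12 + (-10)**2 + (107/3)*(-10)) = 0*(-12 + 100 - 1070/3) = 0*(-806/3) = 0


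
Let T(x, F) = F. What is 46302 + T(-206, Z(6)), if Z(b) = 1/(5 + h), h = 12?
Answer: 787135/17 ≈ 46302.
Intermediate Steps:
Z(b) = 1/17 (Z(b) = 1/(5 + 12) = 1/17)
46302 + T(-206, Z(6)) = 46302 + 1/17 = 787135/17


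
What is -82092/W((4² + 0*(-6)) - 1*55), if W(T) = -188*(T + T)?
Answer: -6841/1222 ≈ -5.5982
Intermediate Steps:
W(T) = -376*T
-82092/W((4² + 0*(-6)) - 1*55) = -82092*(-1/(376*((4² + 0*(-6)) - 1*55))) = -82092*(-1/(376*((16 + 0) - 55))) = -82092*(-1/(376*(16 - 55))) = -82092/((-376*(-39))) = -82092/14664 = -82092*1/14664 = -6841/1222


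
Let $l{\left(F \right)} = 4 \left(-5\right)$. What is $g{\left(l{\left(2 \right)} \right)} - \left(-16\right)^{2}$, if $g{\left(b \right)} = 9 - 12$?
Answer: $-259$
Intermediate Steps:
$l{\left(F \right)} = -20$
$g{\left(b \right)} = -3$ ($g{\left(b \right)} = 9 - 12 = -3$)
$g{\left(l{\left(2 \right)} \right)} - \left(-16\right)^{2} = -3 - \left(-16\right)^{2} = -3 - 256 = -259$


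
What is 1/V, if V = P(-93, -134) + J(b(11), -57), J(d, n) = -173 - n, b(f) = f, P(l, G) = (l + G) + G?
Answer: -1/477 ≈ -0.0020964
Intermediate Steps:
P(l, G) = l + 2*G (P(l, G) = (G + l) + G = l + 2*G)
V = -477 (V = (-93 + 2*(-134)) + (-173 - 1*(-57)) = (-93 - 268) + (-173 + 57) = -361 - 116 = -477)
1/V = 1/(-477) = -1/477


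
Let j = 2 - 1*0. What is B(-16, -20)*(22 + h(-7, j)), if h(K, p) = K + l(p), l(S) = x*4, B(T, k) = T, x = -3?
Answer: -48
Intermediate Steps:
l(S) = -12 (l(S) = -3*4 = -12)
j = 2 (j = 2 + 0 = 2)
h(K, p) = -12 + K (h(K, p) = K - 12 = -12 + K)
B(-16, -20)*(22 + h(-7, j)) = -16*(22 + (-12 - 7)) = -16*(22 - 19) = -16*3 = -48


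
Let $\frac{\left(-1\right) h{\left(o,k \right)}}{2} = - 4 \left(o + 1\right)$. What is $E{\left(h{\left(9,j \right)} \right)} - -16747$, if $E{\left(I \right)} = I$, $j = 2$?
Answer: $16827$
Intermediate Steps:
$h{\left(o,k \right)} = 8 + 8 o$ ($h{\left(o,k \right)} = - 2 \left(- 4 \left(o + 1\right)\right) = - 2 \left(- 4 \left(1 + o\right)\right) = - 2 \left(-4 - 4 o\right) = 8 + 8 o$)
$E{\left(h{\left(9,j \right)} \right)} - -16747 = \left(8 + 8 \cdot 9\right) - -16747 = \left(8 + 72\right) + 16747 = 80 + 16747 = 16827$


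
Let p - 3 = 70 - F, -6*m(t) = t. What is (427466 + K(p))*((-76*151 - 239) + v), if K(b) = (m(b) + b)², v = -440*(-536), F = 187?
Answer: 97828545375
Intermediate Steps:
m(t) = -t/6
v = 235840
p = -114 (p = 3 + (70 - 1*187) = 3 + (70 - 187) = 3 - 117 = -114)
K(b) = 25*b²/36 (K(b) = (-b/6 + b)² = (5*b/6)² = 25*b²/36)
(427466 + K(p))*((-76*151 - 239) + v) = (427466 + (25/36)*(-114)²)*((-76*151 - 239) + 235840) = (427466 + (25/36)*12996)*((-11476 - 239) + 235840) = (427466 + 9025)*(-11715 + 235840) = 436491*224125 = 97828545375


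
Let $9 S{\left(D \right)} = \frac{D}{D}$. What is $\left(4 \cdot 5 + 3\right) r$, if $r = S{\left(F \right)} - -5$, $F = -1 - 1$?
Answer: $\frac{1058}{9} \approx 117.56$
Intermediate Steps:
$F = -2$ ($F = -1 - 1 = -2$)
$S{\left(D \right)} = \frac{1}{9}$ ($S{\left(D \right)} = \frac{D \frac{1}{D}}{9} = \frac{1}{9} \cdot 1 = \frac{1}{9}$)
$r = \frac{46}{9}$ ($r = \frac{1}{9} - -5 = \frac{1}{9} + 5 = \frac{46}{9} \approx 5.1111$)
$\left(4 \cdot 5 + 3\right) r = \left(4 \cdot 5 + 3\right) \frac{46}{9} = \left(20 + 3\right) \frac{46}{9} = 23 \cdot \frac{46}{9} = \frac{1058}{9}$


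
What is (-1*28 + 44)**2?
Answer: 256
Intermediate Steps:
(-1*28 + 44)**2 = (-28 + 44)**2 = 16**2 = 256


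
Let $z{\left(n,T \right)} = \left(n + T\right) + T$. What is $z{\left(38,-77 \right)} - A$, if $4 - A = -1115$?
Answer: $-1235$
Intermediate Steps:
$A = 1119$ ($A = 4 - -1115 = 4 + 1115 = 1119$)
$z{\left(n,T \right)} = n + 2 T$ ($z{\left(n,T \right)} = \left(T + n\right) + T = n + 2 T$)
$z{\left(38,-77 \right)} - A = \left(38 + 2 \left(-77\right)\right) - 1119 = \left(38 - 154\right) - 1119 = -116 - 1119 = -1235$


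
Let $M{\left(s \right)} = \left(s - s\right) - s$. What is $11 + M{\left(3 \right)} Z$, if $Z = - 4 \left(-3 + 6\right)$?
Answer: $47$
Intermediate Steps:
$Z = -12$ ($Z = \left(-4\right) 3 = -12$)
$M{\left(s \right)} = - s$ ($M{\left(s \right)} = 0 - s = - s$)
$11 + M{\left(3 \right)} Z = 11 + \left(-1\right) 3 \left(-12\right) = 11 - -36 = 11 + 36 = 47$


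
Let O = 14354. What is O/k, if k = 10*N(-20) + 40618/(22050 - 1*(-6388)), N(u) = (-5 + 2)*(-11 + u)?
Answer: 204099526/13243979 ≈ 15.411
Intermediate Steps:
N(u) = 33 - 3*u (N(u) = -3*(-11 + u) = 33 - 3*u)
k = 13243979/14219 (k = 10*(33 - 3*(-20)) + 40618/(22050 - 1*(-6388)) = 10*(33 + 60) + 40618/(22050 + 6388) = 10*93 + 40618/28438 = 930 + 40618*(1/28438) = 930 + 20309/14219 = 13243979/14219 ≈ 931.43)
O/k = 14354/(13243979/14219) = 14354*(14219/13243979) = 204099526/13243979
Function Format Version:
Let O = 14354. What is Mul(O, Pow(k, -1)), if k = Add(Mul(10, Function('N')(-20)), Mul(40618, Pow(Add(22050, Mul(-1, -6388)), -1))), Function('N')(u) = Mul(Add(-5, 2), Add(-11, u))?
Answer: Rational(204099526, 13243979) ≈ 15.411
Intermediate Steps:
Function('N')(u) = Add(33, Mul(-3, u)) (Function('N')(u) = Mul(-3, Add(-11, u)) = Add(33, Mul(-3, u)))
k = Rational(13243979, 14219) (k = Add(Mul(10, Add(33, Mul(-3, -20))), Mul(40618, Pow(Add(22050, Mul(-1, -6388)), -1))) = Add(Mul(10, Add(33, 60)), Mul(40618, Pow(Add(22050, 6388), -1))) = Add(Mul(10, 93), Mul(40618, Pow(28438, -1))) = Add(930, Mul(40618, Rational(1, 28438))) = Add(930, Rational(20309, 14219)) = Rational(13243979, 14219) ≈ 931.43)
Mul(O, Pow(k, -1)) = Mul(14354, Pow(Rational(13243979, 14219), -1)) = Mul(14354, Rational(14219, 13243979)) = Rational(204099526, 13243979)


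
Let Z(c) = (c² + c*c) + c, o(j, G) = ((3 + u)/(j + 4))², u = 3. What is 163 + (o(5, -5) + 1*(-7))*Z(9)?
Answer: -958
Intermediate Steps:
o(j, G) = 36/(4 + j)² (o(j, G) = ((3 + 3)/(j + 4))² = (6/(4 + j))² = 36/(4 + j)²)
Z(c) = c + 2*c² (Z(c) = (c² + c²) + c = 2*c² + c = c + 2*c²)
163 + (o(5, -5) + 1*(-7))*Z(9) = 163 + (36/(4 + 5)² + 1*(-7))*(9*(1 + 2*9)) = 163 + (36/9² - 7)*(9*(1 + 18)) = 163 + (36*(1/81) - 7)*(9*19) = 163 + (4/9 - 7)*171 = 163 - 59/9*171 = 163 - 1121 = -958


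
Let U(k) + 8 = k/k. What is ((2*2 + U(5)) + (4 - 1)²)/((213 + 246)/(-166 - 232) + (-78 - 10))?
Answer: -2388/35483 ≈ -0.067300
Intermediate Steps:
U(k) = -7 (U(k) = -8 + k/k = -8 + 1 = -7)
((2*2 + U(5)) + (4 - 1)²)/((213 + 246)/(-166 - 232) + (-78 - 10)) = ((2*2 - 7) + (4 - 1)²)/((213 + 246)/(-166 - 232) + (-78 - 10)) = ((4 - 7) + 3²)/(459/(-398) - 88) = (-3 + 9)/(459*(-1/398) - 88) = 6/(-459/398 - 88) = 6/(-35483/398) = 6*(-398/35483) = -2388/35483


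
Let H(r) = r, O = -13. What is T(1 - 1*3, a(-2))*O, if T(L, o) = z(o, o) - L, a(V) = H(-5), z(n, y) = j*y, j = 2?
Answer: 104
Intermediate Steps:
z(n, y) = 2*y
a(V) = -5
T(L, o) = -L + 2*o (T(L, o) = 2*o - L = -L + 2*o)
T(1 - 1*3, a(-2))*O = (-(1 - 1*3) + 2*(-5))*(-13) = (-(1 - 3) - 10)*(-13) = (-1*(-2) - 10)*(-13) = (2 - 10)*(-13) = -8*(-13) = 104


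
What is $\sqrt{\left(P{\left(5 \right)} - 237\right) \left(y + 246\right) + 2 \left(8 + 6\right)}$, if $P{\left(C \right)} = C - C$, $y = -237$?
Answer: $i \sqrt{2105} \approx 45.88 i$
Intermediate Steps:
$P{\left(C \right)} = 0$
$\sqrt{\left(P{\left(5 \right)} - 237\right) \left(y + 246\right) + 2 \left(8 + 6\right)} = \sqrt{\left(0 - 237\right) \left(-237 + 246\right) + 2 \left(8 + 6\right)} = \sqrt{\left(-237\right) 9 + 2 \cdot 14} = \sqrt{-2133 + 28} = \sqrt{-2105} = i \sqrt{2105}$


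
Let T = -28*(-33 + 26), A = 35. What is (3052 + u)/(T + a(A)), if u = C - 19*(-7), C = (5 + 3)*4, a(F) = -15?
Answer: 3217/181 ≈ 17.773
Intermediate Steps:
C = 32 (C = 8*4 = 32)
T = 196 (T = -28*(-7) = 196)
u = 165 (u = 32 - 19*(-7) = 32 + 133 = 165)
(3052 + u)/(T + a(A)) = (3052 + 165)/(196 - 15) = 3217/181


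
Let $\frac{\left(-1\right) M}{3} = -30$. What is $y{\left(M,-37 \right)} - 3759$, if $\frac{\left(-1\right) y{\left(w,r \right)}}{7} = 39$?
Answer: $-4032$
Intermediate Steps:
$M = 90$ ($M = \left(-3\right) \left(-30\right) = 90$)
$y{\left(w,r \right)} = -273$ ($y{\left(w,r \right)} = \left(-7\right) 39 = -273$)
$y{\left(M,-37 \right)} - 3759 = -273 - 3759 = -4032$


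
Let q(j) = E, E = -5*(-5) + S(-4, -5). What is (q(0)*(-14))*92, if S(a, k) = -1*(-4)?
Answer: -37352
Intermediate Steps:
S(a, k) = 4
E = 29 (E = -5*(-5) + 4 = 25 + 4 = 29)
q(j) = 29
(q(0)*(-14))*92 = (29*(-14))*92 = -406*92 = -37352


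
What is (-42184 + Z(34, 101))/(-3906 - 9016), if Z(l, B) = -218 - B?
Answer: 42503/12922 ≈ 3.2892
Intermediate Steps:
(-42184 + Z(34, 101))/(-3906 - 9016) = (-42184 + (-218 - 1*101))/(-3906 - 9016) = (-42184 + (-218 - 101))/(-12922) = (-42184 - 319)*(-1/12922) = -42503*(-1/12922) = 42503/12922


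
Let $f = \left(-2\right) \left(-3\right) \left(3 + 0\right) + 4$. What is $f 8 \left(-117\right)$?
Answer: $-20592$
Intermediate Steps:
$f = 22$ ($f = 6 \cdot 3 + 4 = 18 + 4 = 22$)
$f 8 \left(-117\right) = 22 \cdot 8 \left(-117\right) = 22 \left(-936\right) = -20592$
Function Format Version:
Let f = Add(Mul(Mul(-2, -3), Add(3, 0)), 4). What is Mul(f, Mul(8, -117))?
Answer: -20592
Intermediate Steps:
f = 22 (f = Add(Mul(6, 3), 4) = Add(18, 4) = 22)
Mul(f, Mul(8, -117)) = Mul(22, Mul(8, -117)) = Mul(22, -936) = -20592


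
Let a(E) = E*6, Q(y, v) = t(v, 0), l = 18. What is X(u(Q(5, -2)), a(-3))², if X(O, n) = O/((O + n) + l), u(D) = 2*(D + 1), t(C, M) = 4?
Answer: 1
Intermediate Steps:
Q(y, v) = 4
u(D) = 2 + 2*D (u(D) = 2*(1 + D) = 2 + 2*D)
a(E) = 6*E
X(O, n) = O/(18 + O + n) (X(O, n) = O/((O + n) + 18) = O/(18 + O + n))
X(u(Q(5, -2)), a(-3))² = ((2 + 2*4)/(18 + (2 + 2*4) + 6*(-3)))² = ((2 + 8)/(18 + (2 + 8) - 18))² = (10/(18 + 10 - 18))² = (10/10)² = (10*(⅒))² = 1² = 1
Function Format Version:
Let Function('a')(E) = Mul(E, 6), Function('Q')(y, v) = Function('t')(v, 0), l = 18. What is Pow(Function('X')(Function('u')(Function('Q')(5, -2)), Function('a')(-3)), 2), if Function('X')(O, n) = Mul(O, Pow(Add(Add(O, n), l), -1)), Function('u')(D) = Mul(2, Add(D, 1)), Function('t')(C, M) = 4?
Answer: 1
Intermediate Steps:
Function('Q')(y, v) = 4
Function('u')(D) = Add(2, Mul(2, D)) (Function('u')(D) = Mul(2, Add(1, D)) = Add(2, Mul(2, D)))
Function('a')(E) = Mul(6, E)
Function('X')(O, n) = Mul(O, Pow(Add(18, O, n), -1)) (Function('X')(O, n) = Mul(O, Pow(Add(Add(O, n), 18), -1)) = Mul(O, Pow(Add(18, O, n), -1)))
Pow(Function('X')(Function('u')(Function('Q')(5, -2)), Function('a')(-3)), 2) = Pow(Mul(Add(2, Mul(2, 4)), Pow(Add(18, Add(2, Mul(2, 4)), Mul(6, -3)), -1)), 2) = Pow(Mul(Add(2, 8), Pow(Add(18, Add(2, 8), -18), -1)), 2) = Pow(Mul(10, Pow(Add(18, 10, -18), -1)), 2) = Pow(Mul(10, Pow(10, -1)), 2) = Pow(Mul(10, Rational(1, 10)), 2) = Pow(1, 2) = 1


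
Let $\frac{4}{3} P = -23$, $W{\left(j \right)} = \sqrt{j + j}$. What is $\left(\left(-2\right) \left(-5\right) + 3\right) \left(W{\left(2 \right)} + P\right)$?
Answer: $- \frac{793}{4} \approx -198.25$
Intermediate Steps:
$W{\left(j \right)} = \sqrt{2} \sqrt{j}$ ($W{\left(j \right)} = \sqrt{2 j} = \sqrt{2} \sqrt{j}$)
$P = - \frac{69}{4}$ ($P = \frac{3}{4} \left(-23\right) = - \frac{69}{4} \approx -17.25$)
$\left(\left(-2\right) \left(-5\right) + 3\right) \left(W{\left(2 \right)} + P\right) = \left(\left(-2\right) \left(-5\right) + 3\right) \left(\sqrt{2} \sqrt{2} - \frac{69}{4}\right) = \left(10 + 3\right) \left(2 - \frac{69}{4}\right) = 13 \left(- \frac{61}{4}\right) = - \frac{793}{4}$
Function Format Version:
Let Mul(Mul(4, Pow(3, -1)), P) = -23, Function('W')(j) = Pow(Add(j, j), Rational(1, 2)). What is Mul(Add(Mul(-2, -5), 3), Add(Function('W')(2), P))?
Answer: Rational(-793, 4) ≈ -198.25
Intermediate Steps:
Function('W')(j) = Mul(Pow(2, Rational(1, 2)), Pow(j, Rational(1, 2))) (Function('W')(j) = Pow(Mul(2, j), Rational(1, 2)) = Mul(Pow(2, Rational(1, 2)), Pow(j, Rational(1, 2))))
P = Rational(-69, 4) (P = Mul(Rational(3, 4), -23) = Rational(-69, 4) ≈ -17.250)
Mul(Add(Mul(-2, -5), 3), Add(Function('W')(2), P)) = Mul(Add(Mul(-2, -5), 3), Add(Mul(Pow(2, Rational(1, 2)), Pow(2, Rational(1, 2))), Rational(-69, 4))) = Mul(Add(10, 3), Add(2, Rational(-69, 4))) = Mul(13, Rational(-61, 4)) = Rational(-793, 4)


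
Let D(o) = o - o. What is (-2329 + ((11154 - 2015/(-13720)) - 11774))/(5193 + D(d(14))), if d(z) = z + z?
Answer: -8091653/14249592 ≈ -0.56785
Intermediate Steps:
d(z) = 2*z
D(o) = 0
(-2329 + ((11154 - 2015/(-13720)) - 11774))/(5193 + D(d(14))) = (-2329 + ((11154 - 2015/(-13720)) - 11774))/(5193 + 0) = (-2329 + ((11154 - 2015*(-1/13720)) - 11774))/5193 = (-2329 + ((11154 + 403/2744) - 11774))*(1/5193) = (-2329 + (30606979/2744 - 11774))*(1/5193) = (-2329 - 1700877/2744)*(1/5193) = -8091653/2744*1/5193 = -8091653/14249592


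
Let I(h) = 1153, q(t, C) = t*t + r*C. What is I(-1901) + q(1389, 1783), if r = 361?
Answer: 2574137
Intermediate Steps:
q(t, C) = t² + 361*C (q(t, C) = t*t + 361*C = t² + 361*C)
I(-1901) + q(1389, 1783) = 1153 + (1389² + 361*1783) = 1153 + (1929321 + 643663) = 1153 + 2572984 = 2574137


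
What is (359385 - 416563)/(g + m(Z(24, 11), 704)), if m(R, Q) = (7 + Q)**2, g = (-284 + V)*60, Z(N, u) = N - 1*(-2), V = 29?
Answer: -57178/490221 ≈ -0.11664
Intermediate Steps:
Z(N, u) = 2 + N (Z(N, u) = N + 2 = 2 + N)
g = -15300 (g = (-284 + 29)*60 = -255*60 = -15300)
(359385 - 416563)/(g + m(Z(24, 11), 704)) = (359385 - 416563)/(-15300 + (7 + 704)**2) = -57178/(-15300 + 711**2) = -57178/(-15300 + 505521) = -57178/490221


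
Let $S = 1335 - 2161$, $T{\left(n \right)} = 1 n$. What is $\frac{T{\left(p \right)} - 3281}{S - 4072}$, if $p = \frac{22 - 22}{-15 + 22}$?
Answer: $\frac{3281}{4898} \approx 0.66987$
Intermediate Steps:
$p = 0$ ($p = \frac{0}{7} = 0 \cdot \frac{1}{7} = 0$)
$T{\left(n \right)} = n$
$S = -826$
$\frac{T{\left(p \right)} - 3281}{S - 4072} = \frac{0 - 3281}{-826 - 4072} = - \frac{3281}{-4898} = \left(-3281\right) \left(- \frac{1}{4898}\right) = \frac{3281}{4898}$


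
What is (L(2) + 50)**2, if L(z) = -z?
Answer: 2304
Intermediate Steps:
(L(2) + 50)**2 = (-1*2 + 50)**2 = (-2 + 50)**2 = 48**2 = 2304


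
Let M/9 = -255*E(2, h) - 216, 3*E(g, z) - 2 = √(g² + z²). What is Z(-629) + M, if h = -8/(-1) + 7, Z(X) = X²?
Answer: 392167 - 765*√229 ≈ 3.8059e+5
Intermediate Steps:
h = 15 (h = -8*(-1) + 7 = 8 + 7 = 15)
E(g, z) = ⅔ + √(g² + z²)/3
M = -3474 - 765*√229 (M = 9*(-255*(⅔ + √(2² + 15²)/3) - 216) = 9*(-255*(⅔ + √(4 + 225)/3) - 216) = 9*(-255*(⅔ + √229/3) - 216) = 9*((-170 - 85*√229) - 216) = 9*(-386 - 85*√229) = -3474 - 765*√229 ≈ -15051.)
Z(-629) + M = (-629)² + (-3474 - 765*√229) = 395641 + (-3474 - 765*√229) = 392167 - 765*√229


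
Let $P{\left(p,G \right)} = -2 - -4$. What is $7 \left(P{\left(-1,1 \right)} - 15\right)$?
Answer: $-91$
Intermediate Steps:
$P{\left(p,G \right)} = 2$ ($P{\left(p,G \right)} = -2 + 4 = 2$)
$7 \left(P{\left(-1,1 \right)} - 15\right) = 7 \left(2 - 15\right) = 7 \left(-13\right) = -91$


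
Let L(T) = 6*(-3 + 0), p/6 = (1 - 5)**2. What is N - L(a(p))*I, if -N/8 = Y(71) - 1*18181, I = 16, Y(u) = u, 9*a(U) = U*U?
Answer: 145168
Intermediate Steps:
p = 96 (p = 6*(1 - 5)**2 = 6*(-4)**2 = 6*16 = 96)
a(U) = U**2/9 (a(U) = (U*U)/9 = U**2/9)
N = 144880 (N = -8*(71 - 1*18181) = -8*(71 - 18181) = -8*(-18110) = 144880)
L(T) = -18 (L(T) = 6*(-3) = -18)
N - L(a(p))*I = 144880 - (-18)*16 = 144880 - 1*(-288) = 144880 + 288 = 145168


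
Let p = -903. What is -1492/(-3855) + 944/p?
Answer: -763948/1160355 ≈ -0.65837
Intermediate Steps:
-1492/(-3855) + 944/p = -1492/(-3855) + 944/(-903) = -1492*(-1/3855) + 944*(-1/903) = 1492/3855 - 944/903 = -763948/1160355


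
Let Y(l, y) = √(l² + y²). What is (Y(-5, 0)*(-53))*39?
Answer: -10335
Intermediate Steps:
(Y(-5, 0)*(-53))*39 = (√((-5)² + 0²)*(-53))*39 = (√(25 + 0)*(-53))*39 = (√25*(-53))*39 = (5*(-53))*39 = -265*39 = -10335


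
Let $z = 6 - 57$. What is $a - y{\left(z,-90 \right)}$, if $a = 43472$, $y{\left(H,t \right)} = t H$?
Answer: $38882$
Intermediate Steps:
$z = -51$ ($z = 6 - 57 = -51$)
$y{\left(H,t \right)} = H t$
$a - y{\left(z,-90 \right)} = 43472 - \left(-51\right) \left(-90\right) = 43472 - 4590 = 38882$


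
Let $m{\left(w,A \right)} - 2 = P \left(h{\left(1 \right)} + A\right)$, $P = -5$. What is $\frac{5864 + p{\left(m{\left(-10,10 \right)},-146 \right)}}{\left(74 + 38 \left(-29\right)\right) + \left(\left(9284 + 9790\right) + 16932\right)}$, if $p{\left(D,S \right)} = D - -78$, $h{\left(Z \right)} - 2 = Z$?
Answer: $\frac{5879}{34978} \approx 0.16808$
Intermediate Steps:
$h{\left(Z \right)} = 2 + Z$
$m{\left(w,A \right)} = -13 - 5 A$ ($m{\left(w,A \right)} = 2 - 5 \left(\left(2 + 1\right) + A\right) = 2 - 5 \left(3 + A\right) = 2 - \left(15 + 5 A\right) = -13 - 5 A$)
$p{\left(D,S \right)} = 78 + D$ ($p{\left(D,S \right)} = D + 78 = 78 + D$)
$\frac{5864 + p{\left(m{\left(-10,10 \right)},-146 \right)}}{\left(74 + 38 \left(-29\right)\right) + \left(\left(9284 + 9790\right) + 16932\right)} = \frac{5864 + \left(78 - 63\right)}{\left(74 + 38 \left(-29\right)\right) + \left(\left(9284 + 9790\right) + 16932\right)} = \frac{5864 + \left(78 - 63\right)}{\left(74 - 1102\right) + \left(19074 + 16932\right)} = \frac{5864 + \left(78 - 63\right)}{-1028 + 36006} = \frac{5864 + 15}{34978} = 5879 \cdot \frac{1}{34978} = \frac{5879}{34978}$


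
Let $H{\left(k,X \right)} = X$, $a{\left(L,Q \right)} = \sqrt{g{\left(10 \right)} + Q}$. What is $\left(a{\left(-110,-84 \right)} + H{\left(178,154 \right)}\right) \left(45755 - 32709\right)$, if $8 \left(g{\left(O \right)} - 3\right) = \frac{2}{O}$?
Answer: $2009084 + \frac{6523 i \sqrt{32390}}{10} \approx 2.0091 \cdot 10^{6} + 1.174 \cdot 10^{5} i$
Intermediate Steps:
$g{\left(O \right)} = 3 + \frac{1}{4 O}$ ($g{\left(O \right)} = 3 + \frac{2 \frac{1}{O}}{8} = 3 + \frac{1}{4 O}$)
$a{\left(L,Q \right)} = \sqrt{\frac{121}{40} + Q}$ ($a{\left(L,Q \right)} = \sqrt{\left(3 + \frac{1}{4 \cdot 10}\right) + Q} = \sqrt{\left(3 + \frac{1}{4} \cdot \frac{1}{10}\right) + Q} = \sqrt{\left(3 + \frac{1}{40}\right) + Q} = \sqrt{\frac{121}{40} + Q}$)
$\left(a{\left(-110,-84 \right)} + H{\left(178,154 \right)}\right) \left(45755 - 32709\right) = \left(\frac{\sqrt{1210 + 400 \left(-84\right)}}{20} + 154\right) \left(45755 - 32709\right) = \left(\frac{\sqrt{1210 - 33600}}{20} + 154\right) 13046 = \left(\frac{\sqrt{-32390}}{20} + 154\right) 13046 = \left(\frac{i \sqrt{32390}}{20} + 154\right) 13046 = \left(154 + \frac{i \sqrt{32390}}{20}\right) 13046 = 2009084 + \frac{6523 i \sqrt{32390}}{10}$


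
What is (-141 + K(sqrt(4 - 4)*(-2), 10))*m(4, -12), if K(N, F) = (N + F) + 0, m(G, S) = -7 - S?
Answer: -655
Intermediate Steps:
K(N, F) = F + N (K(N, F) = (F + N) + 0 = F + N)
(-141 + K(sqrt(4 - 4)*(-2), 10))*m(4, -12) = (-141 + (10 + sqrt(4 - 4)*(-2)))*(-7 - 1*(-12)) = (-141 + (10 + sqrt(0)*(-2)))*(-7 + 12) = (-141 + (10 + 0*(-2)))*5 = (-141 + (10 + 0))*5 = (-141 + 10)*5 = -131*5 = -655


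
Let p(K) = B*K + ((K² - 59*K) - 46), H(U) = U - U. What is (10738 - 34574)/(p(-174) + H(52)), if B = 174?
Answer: -5959/2555 ≈ -2.3323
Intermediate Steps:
H(U) = 0
p(K) = -46 + K² + 115*K (p(K) = 174*K + ((K² - 59*K) - 46) = 174*K + (-46 + K² - 59*K) = -46 + K² + 115*K)
(10738 - 34574)/(p(-174) + H(52)) = (10738 - 34574)/((-46 + (-174)² + 115*(-174)) + 0) = -23836/((-46 + 30276 - 20010) + 0) = -23836/(10220 + 0) = -23836/10220 = -23836*1/10220 = -5959/2555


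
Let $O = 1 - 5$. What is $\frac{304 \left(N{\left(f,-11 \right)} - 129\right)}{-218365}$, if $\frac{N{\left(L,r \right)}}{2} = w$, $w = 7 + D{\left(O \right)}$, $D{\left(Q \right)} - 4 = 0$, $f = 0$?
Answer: $\frac{32528}{218365} \approx 0.14896$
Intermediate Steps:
$O = -4$ ($O = 1 - 5 = -4$)
$D{\left(Q \right)} = 4$ ($D{\left(Q \right)} = 4 + 0 = 4$)
$w = 11$ ($w = 7 + 4 = 11$)
$N{\left(L,r \right)} = 22$ ($N{\left(L,r \right)} = 2 \cdot 11 = 22$)
$\frac{304 \left(N{\left(f,-11 \right)} - 129\right)}{-218365} = \frac{304 \left(22 - 129\right)}{-218365} = 304 \left(-107\right) \left(- \frac{1}{218365}\right) = \left(-32528\right) \left(- \frac{1}{218365}\right) = \frac{32528}{218365}$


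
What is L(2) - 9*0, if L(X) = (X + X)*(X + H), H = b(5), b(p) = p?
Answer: 28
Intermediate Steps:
H = 5
L(X) = 2*X*(5 + X) (L(X) = (X + X)*(X + 5) = (2*X)*(5 + X) = 2*X*(5 + X))
L(2) - 9*0 = 2*2*(5 + 2) - 9*0 = 2*2*7 + 0 = 28 + 0 = 28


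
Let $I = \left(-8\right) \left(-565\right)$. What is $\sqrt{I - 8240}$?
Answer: $2 i \sqrt{930} \approx 60.992 i$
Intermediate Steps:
$I = 4520$
$\sqrt{I - 8240} = \sqrt{4520 - 8240} = \sqrt{-3720} = 2 i \sqrt{930}$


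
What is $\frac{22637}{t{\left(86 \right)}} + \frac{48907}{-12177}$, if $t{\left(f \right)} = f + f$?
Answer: $\frac{267238745}{2094444} \approx 127.59$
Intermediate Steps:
$t{\left(f \right)} = 2 f$
$\frac{22637}{t{\left(86 \right)}} + \frac{48907}{-12177} = \frac{22637}{2 \cdot 86} + \frac{48907}{-12177} = \frac{22637}{172} + 48907 \left(- \frac{1}{12177}\right) = 22637 \cdot \frac{1}{172} - \frac{48907}{12177} = \frac{22637}{172} - \frac{48907}{12177} = \frac{267238745}{2094444}$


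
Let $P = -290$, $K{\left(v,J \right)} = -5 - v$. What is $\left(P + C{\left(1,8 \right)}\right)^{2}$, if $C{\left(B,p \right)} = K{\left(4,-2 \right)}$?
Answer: $89401$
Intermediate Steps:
$C{\left(B,p \right)} = -9$ ($C{\left(B,p \right)} = -5 - 4 = -9$)
$\left(P + C{\left(1,8 \right)}\right)^{2} = \left(-290 - 9\right)^{2} = \left(-299\right)^{2} = 89401$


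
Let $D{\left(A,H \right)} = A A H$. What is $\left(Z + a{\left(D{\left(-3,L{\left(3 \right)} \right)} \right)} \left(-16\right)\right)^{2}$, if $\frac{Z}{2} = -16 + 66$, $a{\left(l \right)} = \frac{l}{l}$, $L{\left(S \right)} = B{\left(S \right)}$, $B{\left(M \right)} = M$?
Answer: $7056$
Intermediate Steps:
$L{\left(S \right)} = S$
$D{\left(A,H \right)} = H A^{2}$ ($D{\left(A,H \right)} = A^{2} H = H A^{2}$)
$a{\left(l \right)} = 1$
$Z = 100$ ($Z = 2 \left(-16 + 66\right) = 2 \cdot 50 = 100$)
$\left(Z + a{\left(D{\left(-3,L{\left(3 \right)} \right)} \right)} \left(-16\right)\right)^{2} = \left(100 + 1 \left(-16\right)\right)^{2} = \left(100 - 16\right)^{2} = 84^{2} = 7056$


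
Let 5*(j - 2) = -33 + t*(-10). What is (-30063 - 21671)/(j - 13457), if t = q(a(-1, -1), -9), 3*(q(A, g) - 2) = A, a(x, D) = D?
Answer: 388005/100987 ≈ 3.8421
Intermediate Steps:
q(A, g) = 2 + A/3
t = 5/3 (t = 2 + (⅓)*(-1) = 2 - ⅓ = 5/3 ≈ 1.6667)
j = -119/15 (j = 2 + (-33 + (5/3)*(-10))/5 = 2 + (-33 - 50/3)/5 = 2 + (⅕)*(-149/3) = 2 - 149/15 = -119/15 ≈ -7.9333)
(-30063 - 21671)/(j - 13457) = (-30063 - 21671)/(-119/15 - 13457) = -51734/(-201974/15) = -51734*(-15/201974) = 388005/100987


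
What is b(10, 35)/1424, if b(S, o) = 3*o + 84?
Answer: 189/1424 ≈ 0.13272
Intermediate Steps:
b(S, o) = 84 + 3*o
b(10, 35)/1424 = (84 + 3*35)/1424 = (84 + 105)*(1/1424) = 189*(1/1424) = 189/1424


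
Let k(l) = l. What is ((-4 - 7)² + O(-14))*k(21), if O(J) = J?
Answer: 2247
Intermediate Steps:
((-4 - 7)² + O(-14))*k(21) = ((-4 - 7)² - 14)*21 = ((-11)² - 14)*21 = (121 - 14)*21 = 107*21 = 2247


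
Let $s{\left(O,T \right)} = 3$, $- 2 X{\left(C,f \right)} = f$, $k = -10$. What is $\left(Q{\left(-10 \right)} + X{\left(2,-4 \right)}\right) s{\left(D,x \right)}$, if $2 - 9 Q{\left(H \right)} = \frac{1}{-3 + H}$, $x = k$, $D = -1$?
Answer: $\frac{87}{13} \approx 6.6923$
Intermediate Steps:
$X{\left(C,f \right)} = - \frac{f}{2}$
$x = -10$
$Q{\left(H \right)} = \frac{2}{9} - \frac{1}{9 \left(-3 + H\right)}$
$\left(Q{\left(-10 \right)} + X{\left(2,-4 \right)}\right) s{\left(D,x \right)} = \left(\frac{-7 + 2 \left(-10\right)}{9 \left(-3 - 10\right)} - -2\right) 3 = \left(\frac{-7 - 20}{9 \left(-13\right)} + 2\right) 3 = \left(\frac{1}{9} \left(- \frac{1}{13}\right) \left(-27\right) + 2\right) 3 = \left(\frac{3}{13} + 2\right) 3 = \frac{29}{13} \cdot 3 = \frac{87}{13}$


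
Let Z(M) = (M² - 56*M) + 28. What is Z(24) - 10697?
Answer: -11437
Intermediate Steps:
Z(M) = 28 + M² - 56*M
Z(24) - 10697 = (28 + 24² - 56*24) - 10697 = (28 + 576 - 1344) - 10697 = -740 - 10697 = -11437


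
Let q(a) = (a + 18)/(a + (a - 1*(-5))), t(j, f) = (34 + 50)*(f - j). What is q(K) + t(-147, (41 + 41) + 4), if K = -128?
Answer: 4912682/251 ≈ 19572.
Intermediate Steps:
t(j, f) = -84*j + 84*f (t(j, f) = 84*(f - j) = -84*j + 84*f)
q(a) = (18 + a)/(5 + 2*a) (q(a) = (18 + a)/(a + (a + 5)) = (18 + a)/(a + (5 + a)) = (18 + a)/(5 + 2*a))
q(K) + t(-147, (41 + 41) + 4) = (18 - 128)/(5 + 2*(-128)) + (-84*(-147) + 84*((41 + 41) + 4)) = -110/(5 - 256) + (12348 + 84*(82 + 4)) = -110/(-251) + (12348 + 84*86) = -1/251*(-110) + (12348 + 7224) = 110/251 + 19572 = 4912682/251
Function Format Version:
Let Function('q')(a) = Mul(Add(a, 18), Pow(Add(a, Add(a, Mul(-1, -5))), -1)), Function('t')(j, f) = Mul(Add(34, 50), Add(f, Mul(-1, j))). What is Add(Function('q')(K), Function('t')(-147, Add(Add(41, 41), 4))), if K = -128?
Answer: Rational(4912682, 251) ≈ 19572.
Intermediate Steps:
Function('t')(j, f) = Add(Mul(-84, j), Mul(84, f)) (Function('t')(j, f) = Mul(84, Add(f, Mul(-1, j))) = Add(Mul(-84, j), Mul(84, f)))
Function('q')(a) = Mul(Pow(Add(5, Mul(2, a)), -1), Add(18, a)) (Function('q')(a) = Mul(Add(18, a), Pow(Add(a, Add(a, 5)), -1)) = Mul(Add(18, a), Pow(Add(a, Add(5, a)), -1)) = Mul(Add(18, a), Pow(Add(5, Mul(2, a)), -1)) = Mul(Pow(Add(5, Mul(2, a)), -1), Add(18, a)))
Add(Function('q')(K), Function('t')(-147, Add(Add(41, 41), 4))) = Add(Mul(Pow(Add(5, Mul(2, -128)), -1), Add(18, -128)), Add(Mul(-84, -147), Mul(84, Add(Add(41, 41), 4)))) = Add(Mul(Pow(Add(5, -256), -1), -110), Add(12348, Mul(84, Add(82, 4)))) = Add(Mul(Pow(-251, -1), -110), Add(12348, Mul(84, 86))) = Add(Mul(Rational(-1, 251), -110), Add(12348, 7224)) = Add(Rational(110, 251), 19572) = Rational(4912682, 251)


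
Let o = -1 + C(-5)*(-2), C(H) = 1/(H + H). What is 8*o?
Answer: -32/5 ≈ -6.4000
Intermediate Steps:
C(H) = 1/(2*H)
o = -⅘ (o = -1 + ((½)/(-5))*(-2) = -1 + ((½)*(-⅕))*(-2) = -1 - ⅒*(-2) = -1 + ⅕ = -⅘ ≈ -0.80000)
8*o = 8*(-⅘) = -32/5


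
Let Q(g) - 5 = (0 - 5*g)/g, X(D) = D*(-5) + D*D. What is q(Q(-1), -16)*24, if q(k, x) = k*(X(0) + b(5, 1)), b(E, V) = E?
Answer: 0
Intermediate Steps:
X(D) = D**2 - 5*D (X(D) = -5*D + D**2 = D**2 - 5*D)
Q(g) = 0 (Q(g) = 5 + (0 - 5*g)/g = 5 + (-5*g)/g = 5 - 5 = 0)
q(k, x) = 5*k (q(k, x) = k*(0*(-5 + 0) + 5) = k*(0*(-5) + 5) = k*(0 + 5) = k*5 = 5*k)
q(Q(-1), -16)*24 = (5*0)*24 = 0*24 = 0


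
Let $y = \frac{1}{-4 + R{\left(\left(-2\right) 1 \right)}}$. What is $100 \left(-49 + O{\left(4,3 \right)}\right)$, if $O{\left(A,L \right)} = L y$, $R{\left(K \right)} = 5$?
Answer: $-4600$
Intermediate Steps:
$y = 1$ ($y = \frac{1}{-4 + 5} = 1^{-1} = 1$)
$O{\left(A,L \right)} = L$ ($O{\left(A,L \right)} = L 1 = L$)
$100 \left(-49 + O{\left(4,3 \right)}\right) = 100 \left(-49 + 3\right) = 100 \left(-46\right) = -4600$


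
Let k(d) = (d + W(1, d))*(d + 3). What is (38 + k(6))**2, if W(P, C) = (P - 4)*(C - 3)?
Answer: 121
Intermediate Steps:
W(P, C) = (-4 + P)*(-3 + C)
k(d) = (3 + d)*(9 - 2*d) (k(d) = (d + (12 - 4*d - 3*1 + d*1))*(d + 3) = (d + (12 - 4*d - 3 + d))*(3 + d) = (d + (9 - 3*d))*(3 + d) = (9 - 2*d)*(3 + d) = (3 + d)*(9 - 2*d))
(38 + k(6))**2 = (38 + (27 - 2*6**2 + 3*6))**2 = (38 + (27 - 2*36 + 18))**2 = (38 + (27 - 72 + 18))**2 = (38 - 27)**2 = 11**2 = 121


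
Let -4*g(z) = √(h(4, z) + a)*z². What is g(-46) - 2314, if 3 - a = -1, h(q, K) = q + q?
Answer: -2314 - 1058*√3 ≈ -4146.5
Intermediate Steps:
h(q, K) = 2*q
a = 4 (a = 3 - 1*(-1) = 3 + 1 = 4)
g(z) = -√3*z²/2 (g(z) = -√(2*4 + 4)*z²/4 = -√(8 + 4)*z²/4 = -√12*z²/4 = -2*√3*z²/4 = -√3*z²/2)
g(-46) - 2314 = -½*√3*(-46)² - 2314 = -½*√3*2116 - 2314 = -1058*√3 - 2314 = -2314 - 1058*√3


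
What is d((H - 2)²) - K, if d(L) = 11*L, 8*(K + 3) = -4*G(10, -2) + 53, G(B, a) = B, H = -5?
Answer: 4323/8 ≈ 540.38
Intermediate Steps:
K = -11/8 (K = -3 + (-4*10 + 53)/8 = -3 + (-40 + 53)/8 = -3 + (⅛)*13 = -3 + 13/8 = -11/8 ≈ -1.3750)
d((H - 2)²) - K = 11*(-5 - 2)² - 1*(-11/8) = 11*(-7)² + 11/8 = 11*49 + 11/8 = 539 + 11/8 = 4323/8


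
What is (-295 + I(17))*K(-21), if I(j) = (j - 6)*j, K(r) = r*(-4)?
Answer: -9072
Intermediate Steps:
K(r) = -4*r
I(j) = j*(-6 + j) (I(j) = (-6 + j)*j = j*(-6 + j))
(-295 + I(17))*K(-21) = (-295 + 17*(-6 + 17))*(-4*(-21)) = (-295 + 17*11)*84 = (-295 + 187)*84 = -108*84 = -9072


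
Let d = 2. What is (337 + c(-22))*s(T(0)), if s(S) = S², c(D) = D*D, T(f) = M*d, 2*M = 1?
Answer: 821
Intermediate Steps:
M = ½ (M = (½)*1 = ½ ≈ 0.50000)
T(f) = 1 (T(f) = (½)*2 = 1)
c(D) = D²
(337 + c(-22))*s(T(0)) = (337 + (-22)²)*1² = (337 + 484)*1 = 821*1 = 821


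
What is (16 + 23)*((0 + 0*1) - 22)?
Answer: -858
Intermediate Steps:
(16 + 23)*((0 + 0*1) - 22) = 39*((0 + 0) - 22) = 39*(0 - 22) = 39*(-22) = -858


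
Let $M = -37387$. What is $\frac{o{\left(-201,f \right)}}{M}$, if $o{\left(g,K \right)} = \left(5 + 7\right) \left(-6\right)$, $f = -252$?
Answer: $\frac{72}{37387} \approx 0.0019258$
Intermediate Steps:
$o{\left(g,K \right)} = -72$ ($o{\left(g,K \right)} = 12 \left(-6\right) = -72$)
$\frac{o{\left(-201,f \right)}}{M} = - \frac{72}{-37387} = \left(-72\right) \left(- \frac{1}{37387}\right) = \frac{72}{37387}$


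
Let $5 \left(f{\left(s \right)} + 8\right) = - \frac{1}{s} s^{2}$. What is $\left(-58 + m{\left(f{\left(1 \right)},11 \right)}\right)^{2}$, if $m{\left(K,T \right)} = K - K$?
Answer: $3364$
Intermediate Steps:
$f{\left(s \right)} = -8 - \frac{s}{5}$ ($f{\left(s \right)} = -8 + \frac{- \frac{1}{s} s^{2}}{5} = -8 + \frac{\left(-1\right) s}{5} = -8 - \frac{s}{5}$)
$m{\left(K,T \right)} = 0$
$\left(-58 + m{\left(f{\left(1 \right)},11 \right)}\right)^{2} = \left(-58 + 0\right)^{2} = \left(-58\right)^{2} = 3364$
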